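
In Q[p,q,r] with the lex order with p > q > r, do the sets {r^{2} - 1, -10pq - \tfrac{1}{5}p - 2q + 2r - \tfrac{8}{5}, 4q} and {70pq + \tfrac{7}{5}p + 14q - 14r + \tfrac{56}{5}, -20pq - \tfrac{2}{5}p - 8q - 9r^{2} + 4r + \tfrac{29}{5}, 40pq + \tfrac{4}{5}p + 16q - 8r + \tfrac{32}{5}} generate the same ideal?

Yes, the ideals are equal.

Since reduced Gröbner bases are canonical representatives of ideals under a given ordering, it suffices to compute and compare them.
Buchberger on the first generating set:
f_1 = r^{2} - 1, LT = r^{2}.
f_2 = -10pq - \tfrac{1}{5}p - 2q + 2r - \tfrac{8}{5}, LT = pq.
f_3 = 4q, LT = q.

S(f_2,f_3): lcm = pq. S = \tfrac{1}{50}p + \tfrac{1}{5}q - \tfrac{1}{5}r + \tfrac{4}{25}.
  leading term p: no divisor's leading term divides it; move \tfrac{1}{50}p to the remainder.
  leading term q: subtract (\tfrac{1}{20})·f_3 from \tfrac{1}{5}q - \tfrac{1}{5}r + \tfrac{4}{25} → -\tfrac{1}{5}r + \tfrac{4}{25}
  leading term r: no divisor's leading term divides it; move -\tfrac{1}{5}r to the remainder.
  leading term 1: no divisor's leading term divides it; move \tfrac{4}{25} to the remainder.
  remainder \tfrac{1}{50}p - \tfrac{1}{5}r + \tfrac{4}{25} ≠ 0; add g_4 = \tfrac{1}{50}p - \tfrac{1}{5}r + \tfrac{4}{25} to the basis.

The other S-polynomials (S(f_1,f_2), S(f_1,f_3), S(f_1,g_4), S(f_2,g_4), S(f_3,g_4)) all reduce to 0 modulo the current basis, so we have a Gröbner basis.
Inter-reduce: drop elements whose leading term is divisible by another's, tail-reduce, and make monic.
Reduced Gröbner basis: {p - 10r + 8, q, r^{2} - 1}.

Buchberger on the second generating set:
h_1 = 70pq + \tfrac{7}{5}p + 14q - 14r + \tfrac{56}{5}, LT = pq.
h_2 = -20pq - \tfrac{2}{5}p - 8q - 9r^{2} + 4r + \tfrac{29}{5}, LT = pq.
h_3 = 40pq + \tfrac{4}{5}p + 16q - 8r + \tfrac{32}{5}, LT = pq.

S(h_1,h_2): lcm = pq. S = -\tfrac{1}{5}q - \tfrac{9}{20}r^{2} + \tfrac{9}{20}.
  leading term q: no divisor's leading term divides it; move -\tfrac{1}{5}q to the remainder.
  leading term r^{2}: no divisor's leading term divides it; move -\tfrac{9}{20}r^{2} to the remainder.
  leading term 1: no divisor's leading term divides it; move \tfrac{9}{20} to the remainder.
  remainder -\tfrac{1}{5}q - \tfrac{9}{20}r^{2} + \tfrac{9}{20} ≠ 0; add k_4 = -\tfrac{1}{5}q - \tfrac{9}{20}r^{2} + \tfrac{9}{20} to the basis.

S(h_1,h_3): lcm = pq. S = -\tfrac{1}{5}q.
  leading term q: subtract (1)·k_4 from -\tfrac{1}{5}q → \tfrac{9}{20}r^{2} - \tfrac{9}{20}
  leading term r^{2}: no divisor's leading term divides it; move \tfrac{9}{20}r^{2} to the remainder.
  leading term 1: no divisor's leading term divides it; move -\tfrac{9}{20} to the remainder.
  remainder \tfrac{9}{20}r^{2} - \tfrac{9}{20} ≠ 0; add k_5 = \tfrac{9}{20}r^{2} - \tfrac{9}{20} to the basis.

S(h_1,k_4): lcm = pq. S = -\tfrac{9}{4}pr^{2} + \tfrac{227}{100}p + \tfrac{1}{5}q - \tfrac{1}{5}r + \tfrac{4}{25}.
  leading term pr^{2}: subtract (-5p)·k_5 from -\tfrac{9}{4}pr^{2} + \tfrac{227}{100}p + \tfrac{1}{5}q - \tfrac{1}{5}r + \tfrac{4}{25} → \tfrac{1}{50}p + \tfrac{1}{5}q - \tfrac{1}{5}r + \tfrac{4}{25}
  leading term p: no divisor's leading term divides it; move \tfrac{1}{50}p to the remainder.
  leading term q: subtract (-1)·k_4 from \tfrac{1}{5}q - \tfrac{1}{5}r + \tfrac{4}{25} → -\tfrac{9}{20}r^{2} - \tfrac{1}{5}r + \tfrac{61}{100}
  leading term r^{2}: subtract (-1)·k_5 from -\tfrac{9}{20}r^{2} - \tfrac{1}{5}r + \tfrac{61}{100} → -\tfrac{1}{5}r + \tfrac{4}{25}
  leading term r: no divisor's leading term divides it; move -\tfrac{1}{5}r to the remainder.
  leading term 1: no divisor's leading term divides it; move \tfrac{4}{25} to the remainder.
  remainder \tfrac{1}{50}p - \tfrac{1}{5}r + \tfrac{4}{25} ≠ 0; add k_6 = \tfrac{1}{50}p - \tfrac{1}{5}r + \tfrac{4}{25} to the basis.

The other S-polynomials (S(h_2,h_3), S(h_2,k_4), S(h_3,k_4), S(h_1,k_5), S(h_2,k_5), S(h_3,k_5), S(k_4,k_5), S(h_1,k_6), S(h_2,k_6), S(h_3,k_6), S(k_4,k_6), S(k_5,k_6)) all reduce to 0 modulo the current basis, so we have a Gröbner basis.
Inter-reduce: drop elements whose leading term is divisible by another's, tail-reduce, and make monic.
Reduced Gröbner basis: {p - 10r + 8, q, r^{2} - 1}.

The two bases agree; hence the ideals are identical.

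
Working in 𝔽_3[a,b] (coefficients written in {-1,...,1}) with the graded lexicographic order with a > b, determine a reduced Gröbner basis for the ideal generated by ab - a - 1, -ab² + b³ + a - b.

G = {a² + a + b - 1, ab - a - 1, b² + a + b - 1}

f_1 = ab - a - 1, LT = ab.
f_2 = -ab² + b³ + a - b, LT = ab².

S(f_1,f_2): lcm = ab². S = b³ - ab + a + b.
  leading term b³: no divisor's leading term divides it; move b³ to the remainder.
  leading term ab: subtract (-1)·f_1 from -ab + a + b → b - 1
  leading term b: no divisor's leading term divides it; move b to the remainder.
  leading term 1: no divisor's leading term divides it; move -1 to the remainder.
  remainder b³ + b - 1 ≠ 0; add g_3 = b³ + b - 1 to the basis.

S(f_1,g_3): lcm = ab³. S = -ab² - ab - b² + a.
  leading term ab²: subtract (-b)·f_1 from -ab² - ab - b² + a → ab - b² + a - b
  leading term ab: subtract (1)·f_1 from ab - b² + a - b → -b² - a - b + 1
  leading term b²: no divisor's leading term divides it; move -b² to the remainder.
  leading term a: no divisor's leading term divides it; move -a to the remainder.
  leading term b: no divisor's leading term divides it; move -b to the remainder.
  leading term 1: no divisor's leading term divides it; move 1 to the remainder.
  remainder -b² - a - b + 1 ≠ 0; add g_4 = -b² - a - b + 1 to the basis.

S(f_2,g_3): lcm = ab³. S = -b⁴ + ab + b² + a.
  leading term b⁴: subtract (-b)·g_3 from -b⁴ + ab + b² + a → ab - b² + a - b
  leading term ab: subtract (1)·f_1 from ab - b² + a - b → -b² - a - b + 1
  leading term b²: subtract (1)·g_4 from -b² - a - b + 1 → 0
  remainder 0.

S(f_1,g_4): lcm = ab². S = -a² + ab + a - b.
  leading term a²: no divisor's leading term divides it; move -a² to the remainder.
  leading term ab: subtract (1)·f_1 from ab + a - b → -a - b + 1
  leading term a: no divisor's leading term divides it; move -a to the remainder.
  leading term b: no divisor's leading term divides it; move -b to the remainder.
  leading term 1: no divisor's leading term divides it; move 1 to the remainder.
  remainder -a² - a - b + 1 ≠ 0; add g_5 = -a² - a - b + 1 to the basis.

S(f_2,g_4): lcm = ab². S = -b³ - a² - ab + b.
  leading term b³: subtract (-1)·g_3 from -b³ - a² - ab + b → -a² - ab - b - 1
  leading term a²: subtract (1)·g_5 from -a² - ab - b - 1 → -ab + a + 1
  leading term ab: subtract (-1)·f_1 from -ab + a + 1 → 0
  remainder 0.

S(g_3,g_4): lcm = b³. S = -ab - b² - b - 1.
  leading term ab: subtract (-1)·f_1 from -ab - b² - b - 1 → -b² - a - b + 1
  leading term b²: subtract (1)·g_4 from -b² - a - b + 1 → 0
  remainder 0.

S(f_1,g_5): lcm = a²b. S = -a² - ab - b² - a + b.
  leading term a²: subtract (1)·g_5 from -a² - ab - b² - a + b → -ab - b² - b - 1
  leading term ab: subtract (-1)·f_1 from -ab - b² - b - 1 → -b² - a - b + 1
  leading term b²: subtract (1)·g_4 from -b² - a - b + 1 → 0
  remainder 0.

S(f_2,g_5): lcm = a²b². S = -ab³ - ab² - b³ - a² + ab + b².
  leading term ab³: subtract (-b²)·f_1 from -ab³ - ab² - b³ - a² + ab + b² → ab² - b³ - a² + ab
  leading term ab²: subtract (b)·f_1 from ab² - b³ - a² + ab → -b³ - a² - ab + b
  leading term b³: subtract (-1)·g_3 from -b³ - a² - ab + b → -a² - ab - b - 1
  leading term a²: subtract (1)·g_5 from -a² - ab - b - 1 → -ab + a + 1
  leading term ab: subtract (-1)·f_1 from -ab + a + 1 → 0
  remainder 0.

S(g_3,g_5): leading monomials are coprime, so the S-polynomial reduces to 0 (Buchberger's first criterion).
S(g_4,g_5): leading monomials are coprime, so the S-polynomial reduces to 0 (Buchberger's first criterion).
Every S-polynomial of the final basis reduces to 0, so we have a Gröbner basis.
Inter-reduce: drop elements whose leading term is divisible by another's, tail-reduce, and make monic.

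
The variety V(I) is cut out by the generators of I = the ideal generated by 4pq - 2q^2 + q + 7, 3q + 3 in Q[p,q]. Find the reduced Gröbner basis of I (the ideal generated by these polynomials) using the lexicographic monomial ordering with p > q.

G = {p - 1, q + 1}

f_1 = 4pq - 2q^2 + q + 7, LT = pq.
f_2 = 3q + 3, LT = q.

S(f_1,f_2): lcm = pq. S = -p - 1/2q^2 + 1/4q + 7/4.
  leading term p: no divisor's leading term divides it; move -p to the remainder.
  leading term q^2: subtract (-1/6q)·f_2 from -1/2q^2 + 1/4q + 7/4 → 3/4q + 7/4
  leading term q: subtract (1/4)·f_2 from 3/4q + 7/4 → 1
  leading term 1: no divisor's leading term divides it; move 1 to the remainder.
  remainder -p + 1 ≠ 0; add g_3 = -p + 1 to the basis.

The other S-polynomials (S(f_1,g_3), S(f_2,g_3)) all reduce to 0 modulo the current basis, so we have a Gröbner basis.
Inter-reduce: drop elements whose leading term is divisible by another's, tail-reduce, and make monic.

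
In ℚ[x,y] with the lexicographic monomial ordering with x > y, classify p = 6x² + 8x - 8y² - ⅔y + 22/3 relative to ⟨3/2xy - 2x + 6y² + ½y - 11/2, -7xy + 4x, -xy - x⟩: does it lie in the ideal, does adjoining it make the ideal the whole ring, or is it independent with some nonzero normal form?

First compute the reduced Gröbner basis of I by Buchberger's algorithm.
f_1 = 3/2xy - 2x + 6y² + ½y - 11/2, LT = xy.
f_2 = -7xy + 4x, LT = xy.
f_3 = -xy - x, LT = xy.

S(f_1,f_2): lcm = xy. S = -16/21x + 4y² + ⅓y - 11/3.
  leading term x: no divisor's leading term divides it; move -16/21x to the remainder.
  leading term y²: no divisor's leading term divides it; move 4y² to the remainder.
  leading term y: no divisor's leading term divides it; move ⅓y to the remainder.
  leading term 1: no divisor's leading term divides it; move -11/3 to the remainder.
  remainder -16/21x + 4y² + ⅓y - 11/3 ≠ 0; add h_4 = -16/21x + 4y² + ⅓y - 11/3 to the basis.

S(f_1,f_3): lcm = xy. S = -7/3x + 4y² + ⅓y - 11/3.
  leading term x: subtract (49/16)·h_4 from -7/3x + 4y² + ⅓y - 11/3 → -33/4y² - 11/16y + 121/16
  leading term y²: no divisor's leading term divides it; move -33/4y² to the remainder.
  leading term y: no divisor's leading term divides it; move -11/16y to the remainder.
  leading term 1: no divisor's leading term divides it; move 121/16 to the remainder.
  remainder -33/4y² - 11/16y + 121/16 ≠ 0; add h_5 = -33/4y² - 11/16y + 121/16 to the basis.

The other S-polynomials (S(f_2,f_3), S(f_1,h_4), S(f_2,h_4), S(f_3,h_4), S(f_1,h_5), S(f_2,h_5), S(f_3,h_5), S(h_4,h_5)) all reduce to 0 modulo the current basis, so we have a Gröbner basis.
Inter-reduce: drop elements whose leading term is divisible by another's, tail-reduce, and make monic.
Reduced Gröbner basis: {x, y² + 1/12y - 11/12}.
Label its elements g_1 = x, g_2 = y² + 1/12y - 11/12.

Reduce p = 6x² + 8x - 8y² - ⅔y + 22/3 modulo G:
  leading term x²: subtract (6x)·g_1 from 6x² + 8x - 8y² - ⅔y + 22/3 → 8x - 8y² - ⅔y + 22/3
  leading term x: subtract (8)·g_1 from 8x - 8y² - ⅔y + 22/3 → -8y² - ⅔y + 22/3
  leading term y²: subtract (-8)·g_2 from -8y² - ⅔y + 22/3 → 0
  normal form = 0.
Since the normal form is 0, p ∈ I.

Ideal membership is decidable via reduction modulo a Gröbner basis.

6x² + 8x - 8y² - ⅔y + 22/3 lies in I (it reduces to 0).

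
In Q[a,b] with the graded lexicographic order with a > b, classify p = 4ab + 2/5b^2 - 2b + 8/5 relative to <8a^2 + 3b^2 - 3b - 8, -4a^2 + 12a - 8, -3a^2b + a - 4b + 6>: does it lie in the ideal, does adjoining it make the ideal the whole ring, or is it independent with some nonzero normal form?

First compute the reduced Gröbner basis of I by Buchberger's algorithm.
f_1 = 8a^2 + 3b^2 - 3b - 8, LT = a^2.
f_2 = -4a^2 + 12a - 8, LT = a^2.
f_3 = -3a^2b + a - 4b + 6, LT = a^2b.

S(f_1,f_2): lcm = a^2. S = 3/8b^2 + 3a - 3/8b - 3.
  reduce S modulo (f_1, f_2, f_3):
  remainder 3/8b^2 + 3a - 3/8b - 3 ≠ 0; add h_4 = 3/8b^2 + 3a - 3/8b - 3 to the basis.

S(f_1,f_3): lcm = a^2b. S = 3/8b^3 - 3/8b^2 + 1/3a - 7/3b + 2.
  reduce S modulo (f_1, f_2, f_3, h_4):
  remainder -3ab + 1/3a + 2/3b + 2 ≠ 0; add h_5 = -3ab + 1/3a + 2/3b + 2 to the basis.

S(f_3,h_4): lcm = a^2b^2. S = -8a^3 + a^2b + 8a^2 - 1/3ab + 4/3b^2 - 2b.
  reduce S modulo (f_1, f_2, f_3, h_4, h_5):
  remainder -1144/27a - 56/27b + 400/9 ≠ 0; add h_6 = -1144/27a - 56/27b + 400/9 to the basis.

S(f_1,h_5): lcm = a^2b. S = 3/8b^3 + 1/9a^2 + 2/9ab - 3/8b^2 + 2/3a - b.
  reduce S modulo (f_1, f_2, f_3, h_4, h_5, h_6):
  remainder 1736/1287b - 1736/1287 ≠ 0; add h_7 = 1736/1287b - 1736/1287 to the basis.

The other S-polynomials (S(f_2,f_3), S(f_1,h_4), S(f_2,h_4), S(f_2,h_5), S(f_3,h_5), S(h_4,h_5), S(f_1,h_6), S(f_2,h_6), S(f_3,h_6), S(h_4,h_6), S(h_5,h_6), S(f_1,h_7), S(f_2,h_7), S(f_3,h_7), S(h_4,h_7), S(h_5,h_7), S(h_6,h_7)) all reduce to 0 modulo the current basis, so we have a Gröbner basis.
Inter-reduce: drop elements whose leading term is divisible by another's, tail-reduce, and make monic.
Reduced Gröbner basis: {a - 1, b - 1}.
Label its elements g_1 = a - 1, g_2 = b - 1.

Reduce p = 4ab + 2/5b^2 - 2b + 8/5 modulo G:
  leading term ab: subtract (4b)·g_1 from 4ab + 2/5b^2 - 2b + 8/5 → 2/5b^2 + 2b + 8/5
  leading term b^2: subtract (2/5b)·g_2 from 2/5b^2 + 2b + 8/5 → 12/5b + 8/5
  leading term b: subtract (12/5)·g_2 from 12/5b + 8/5 → 4
  leading term 1: no divisor's leading term divides it; move 4 to the remainder.
  normal form = 4.
The normal form is nonzero, so p ∉ I. Since p minus its normal form lies in I, I + (p) = I + (r) where r = 4; decide whether this ideal is the whole ring.
Here r = 4 is a nonzero constant, hence a unit: 1 ∈ I + (p), the Gröbner basis of I + (p) is {1}, and the enlarged system has no common solution — adjoining p is inconsistent.

Adjoining 4ab + 2/5b^2 - 2b + 8/5 makes the ideal the whole ring: the system is inconsistent.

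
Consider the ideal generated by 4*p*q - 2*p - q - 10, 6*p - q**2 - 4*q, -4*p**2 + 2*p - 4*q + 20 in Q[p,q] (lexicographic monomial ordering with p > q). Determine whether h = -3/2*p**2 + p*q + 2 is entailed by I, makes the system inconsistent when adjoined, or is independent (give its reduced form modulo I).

-3/2*p**2 + p*q + 2 lies in I (it reduces to 0).

First compute the reduced Gröbner basis of I by Buchberger's algorithm.
f_1 = 4*p*q - 2*p - q - 10, LT = p*q.
f_2 = 6*p - q**2 - 4*q, LT = p.
f_3 = -4*p**2 + 2*p - 4*q + 20, LT = p**2.

S(f_1,f_2): lcm = p*q. S = -1/2*p + 1/6*q**3 + 2/3*q**2 - 1/4*q - 5/2.
  leading term p: subtract (-1/12)·f_2 from -1/2*p + 1/6*q**3 + 2/3*q**2 - 1/4*q - 5/2 → 1/6*q**3 + 7/12*q**2 - 7/12*q - 5/2
  leading term q**3: no divisor's leading term divides it; move 1/6*q**3 to the remainder.
  leading term q**2: no divisor's leading term divides it; move 7/12*q**2 to the remainder.
  leading term q: no divisor's leading term divides it; move -7/12*q to the remainder.
  leading term 1: no divisor's leading term divides it; move -5/2 to the remainder.
  remainder 1/6*q**3 + 7/12*q**2 - 7/12*q - 5/2 ≠ 0; add k_4 = 1/6*q**3 + 7/12*q**2 - 7/12*q - 5/2 to the basis.

S(f_1,f_3): lcm = p**2*q. S = -1/2*p**2 + 1/4*p*q - 5/2*p - q**2 + 5*q.
  leading term p**2: subtract (-1/12*p)·f_2 from -1/2*p**2 + 1/4*p*q - 5/2*p - q**2 + 5*q → -1/12*p*q**2 - 1/12*p*q - 5/2*p - q**2 + 5*q
  leading term p*q**2: subtract (-1/48*q)·f_1 from -1/12*p*q**2 - 1/12*p*q - 5/2*p - q**2 + 5*q → -1/8*p*q - 5/2*p - 49/48*q**2 + 115/24*q
  leading term p*q: subtract (-1/32)·f_1 from -1/8*p*q - 5/2*p - 49/48*q**2 + 115/24*q → -41/16*p - 49/48*q**2 + 457/96*q - 5/16
  leading term p: subtract (-41/96)·f_2 from -41/16*p - 49/48*q**2 + 457/96*q - 5/16 → -139/96*q**2 + 293/96*q - 5/16
  leading term q**2: no divisor's leading term divides it; move -139/96*q**2 to the remainder.
  leading term q: no divisor's leading term divides it; move 293/96*q to the remainder.
  leading term 1: no divisor's leading term divides it; move -5/16 to the remainder.
  remainder -139/96*q**2 + 293/96*q - 5/16 ≠ 0; add k_5 = -139/96*q**2 + 293/96*q - 5/16 to the basis.

S(f_2,f_3): lcm = p**2. S = -1/6*p*q**2 - 2/3*p*q + 1/2*p - q + 5.
  leading term p*q**2: subtract (-1/24*q)·f_1 from -1/6*p*q**2 - 2/3*p*q + 1/2*p - q + 5 → -3/4*p*q + 1/2*p - 1/24*q**2 - 17/12*q + 5
  leading term p*q: subtract (-3/16)·f_1 from -3/4*p*q + 1/2*p - 1/24*q**2 - 17/12*q + 5 → 1/8*p - 1/24*q**2 - 77/48*q + 25/8
  leading term p: subtract (1/48)·f_2 from 1/8*p - 1/24*q**2 - 77/48*q + 25/8 → -1/48*q**2 - 73/48*q + 25/8
  leading term q**2: subtract (2/139)·k_5 from -1/48*q**2 - 73/48*q + 25/8 → -435/278*q + 435/139
  leading term q: no divisor's leading term divides it; move -435/278*q to the remainder.
  leading term 1: no divisor's leading term divides it; move 435/139 to the remainder.
  remainder -435/278*q + 435/139 ≠ 0; add k_6 = -435/278*q + 435/139 to the basis.

The other S-polynomials (S(f_1,k_4), S(f_2,k_4), S(f_3,k_4), S(f_1,k_5), S(f_2,k_5), S(f_3,k_5), S(k_4,k_5), S(f_1,k_6), S(f_2,k_6), S(f_3,k_6), S(k_4,k_6), S(k_5,k_6)) all reduce to 0 modulo the current basis, so we have a Gröbner basis.
Inter-reduce: drop elements whose leading term is divisible by another's, tail-reduce, and make monic.
Reduced Gröbner basis: {p - 2, q - 2}.
Label its elements g_1 = p - 2, g_2 = q - 2.

Reduce h = -3/2*p**2 + p*q + 2 modulo G:
  leading term p**2: subtract (-3/2*p)·g_1 from -3/2*p**2 + p*q + 2 → p*q - 3*p + 2
  leading term p*q: subtract (q)·g_1 from p*q - 3*p + 2 → -3*p + 2*q + 2
  leading term p: subtract (-3)·g_1 from -3*p + 2*q + 2 → 2*q - 4
  leading term q: subtract (2)·g_2 from 2*q - 4 → 0
  normal form = 0.
Since the normal form is 0, h ∈ I.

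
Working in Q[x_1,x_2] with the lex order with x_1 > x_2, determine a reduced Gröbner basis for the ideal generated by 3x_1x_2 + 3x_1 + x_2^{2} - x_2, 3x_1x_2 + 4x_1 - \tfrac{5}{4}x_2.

f_1 = 3x_1x_2 + 3x_1 + x_2^{2} - x_2, LT = x_1x_2.
f_2 = 3x_1x_2 + 4x_1 - \tfrac{5}{4}x_2, LT = x_1x_2.

S(f_1,f_2): lcm = x_1x_2. S = -\tfrac{1}{3}x_1 + \tfrac{1}{3}x_2^{2} + \tfrac{1}{12}x_2.
  reduce S modulo (f_1, f_2):
  remainder -\tfrac{1}{3}x_1 + \tfrac{1}{3}x_2^{2} + \tfrac{1}{12}x_2 ≠ 0; add g_3 = -\tfrac{1}{3}x_1 + \tfrac{1}{3}x_2^{2} + \tfrac{1}{12}x_2 to the basis.

S(f_1,g_3): lcm = x_1x_2. S = x_1 + x_2^{3} + \tfrac{7}{12}x_2^{2} - \tfrac{1}{3}x_2.
  reduce S modulo (f_1, f_2, g_3):
  remainder x_2^{3} + \tfrac{19}{12}x_2^{2} - \tfrac{1}{12}x_2 ≠ 0; add g_4 = x_2^{3} + \tfrac{19}{12}x_2^{2} - \tfrac{1}{12}x_2 to the basis.

The other S-polynomials (S(f_2,g_3), S(f_1,g_4), S(f_2,g_4), S(g_3,g_4)) all reduce to 0 modulo the current basis, so we have a Gröbner basis.
Inter-reduce: drop elements whose leading term is divisible by another's, tail-reduce, and make monic.

G = {x_1 - x_2^{2} - \tfrac{1}{4}x_2, x_2^{3} + \tfrac{19}{12}x_2^{2} - \tfrac{1}{12}x_2}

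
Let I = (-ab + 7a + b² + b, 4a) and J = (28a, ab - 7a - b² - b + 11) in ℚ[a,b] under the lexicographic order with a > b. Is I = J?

Two ideals are equal iff their reduced Gröbner bases coincide (the reduced basis is unique for a fixed ordering).
Buchberger on the first generating set:
f_1 = -ab + 7a + b² + b, LT = ab.
f_2 = 4a, LT = a.

S(f_1,f_2): lcm = ab. S = -7a - b² - b.
  reduce S modulo (f_1, f_2):
  remainder -b² - b ≠ 0; add g_3 = -b² - b to the basis.

The other S-polynomials (S(f_1,g_3), S(f_2,g_3)) all reduce to 0 modulo the current basis, so we have a Gröbner basis.
Inter-reduce: drop elements whose leading term is divisible by another's, tail-reduce, and make monic.
Reduced Gröbner basis: {a, b² + b}.

Buchberger on the second generating set:
h_1 = 28a, LT = a.
h_2 = ab - 7a - b² - b + 11, LT = ab.

S(h_1,h_2): lcm = ab. S = 7a + b² + b - 11.
  reduce S modulo (h_1, h_2):
  remainder b² + b - 11 ≠ 0; add k_3 = b² + b - 11 to the basis.

The other S-polynomials (S(h_1,k_3), S(h_2,k_3)) all reduce to 0 modulo the current basis, so we have a Gröbner basis.
Inter-reduce: drop elements whose leading term is divisible by another's, tail-reduce, and make monic.
Reduced Gröbner basis: {a, b² + b - 11}.

Since the reduced bases disagree, the two ideals are not the same.

No, the ideals differ.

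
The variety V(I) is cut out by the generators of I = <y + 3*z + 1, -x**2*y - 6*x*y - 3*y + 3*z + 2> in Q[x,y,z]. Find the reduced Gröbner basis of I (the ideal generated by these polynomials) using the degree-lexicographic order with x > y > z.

G = {x**2*z + 1/3*x**2 + 6*x*z + 2*x + 4*z + 5/3, y + 3*z + 1}

f_1 = y + 3*z + 1, LT = y.
f_2 = -x**2*y - 6*x*y - 3*y + 3*z + 2, LT = x**2*y.

S(f_1,f_2): lcm = x**2*y. S = 3*x**2*z + x**2 - 6*x*y - 3*y + 3*z + 2.
  leading term x**2*z: no divisor's leading term divides it; move 3*x**2*z to the remainder.
  leading term x**2: no divisor's leading term divides it; move x**2 to the remainder.
  leading term x*y: subtract (-6*x)·f_1 from -6*x*y - 3*y + 3*z + 2 → 18*x*z + 6*x - 3*y + 3*z + 2
  leading term x*z: no divisor's leading term divides it; move 18*x*z to the remainder.
  leading term x: no divisor's leading term divides it; move 6*x to the remainder.
  leading term y: subtract (-3)·f_1 from -3*y + 3*z + 2 → 12*z + 5
  leading term z: no divisor's leading term divides it; move 12*z to the remainder.
  leading term 1: no divisor's leading term divides it; move 5 to the remainder.
  remainder 3*x**2*z + x**2 + 18*x*z + 6*x + 12*z + 5 ≠ 0; add g_3 = 3*x**2*z + x**2 + 18*x*z + 6*x + 12*z + 5 to the basis.

S(f_1,g_3): leading monomials are coprime, so the S-polynomial reduces to 0 (Buchberger's first criterion).
S(f_2,g_3): lcm = x**2*y*z. S = -1/3*x**2*y - 2*x*y - y*z - 3*z**2 - 5/3*y - 2*z.
  leading term x**2*y: subtract (-1/3*x**2)·f_1 from -1/3*x**2*y - 2*x*y - y*z - 3*z**2 - 5/3*y - 2*z → x**2*z + 1/3*x**2 - 2*x*y - y*z - 3*z**2 - 5/3*y - 2*z
  leading term x**2*z: subtract (1/3)·g_3 from x**2*z + 1/3*x**2 - 2*x*y - y*z - 3*z**2 - 5/3*y - 2*z → -2*x*y - 6*x*z - y*z - 3*z**2 - 2*x - 5/3*y - 6*z - 5/3
  leading term x*y: subtract (-2*x)·f_1 from -2*x*y - 6*x*z - y*z - 3*z**2 - 2*x - 5/3*y - 6*z - 5/3 → -y*z - 3*z**2 - 5/3*y - 6*z - 5/3
  leading term y*z: subtract (-z)·f_1 from -y*z - 3*z**2 - 5/3*y - 6*z - 5/3 → -5/3*y - 5*z - 5/3
  leading term y: subtract (-5/3)·f_1 from -5/3*y - 5*z - 5/3 → 0
  remainder 0.

Every S-polynomial of the final basis reduces to 0, so we have a Gröbner basis.
Inter-reduce: drop elements whose leading term is divisible by another's, tail-reduce, and make monic.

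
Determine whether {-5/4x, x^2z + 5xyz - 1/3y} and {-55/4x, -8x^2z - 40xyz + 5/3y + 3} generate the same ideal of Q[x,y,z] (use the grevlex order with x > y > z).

No, the ideals differ.

Since reduced Gröbner bases are canonical representatives of ideals under a given ordering, it suffices to compute and compare them.
Buchberger on the first generating set:
f_1 = -5/4x, LT = x.
f_2 = x^2z + 5xyz - 1/3y, LT = x^2z.

S(f_1,f_2): lcm = x^2z. S = -5xyz + 1/3y.
  leading term xyz: subtract (4yz)·f_1 from -5xyz + 1/3y → 1/3y
  leading term y: no divisor's leading term divides it; move 1/3y to the remainder.
  remainder 1/3y ≠ 0; add g_3 = 1/3y to the basis.

S(f_1,g_3): leading monomials are coprime, so the S-polynomial reduces to 0 (Buchberger's first criterion).
S(f_2,g_3): leading monomials are coprime, so the S-polynomial reduces to 0 (Buchberger's first criterion).
Every S-polynomial of the final basis reduces to 0, so we have a Gröbner basis.
Inter-reduce: drop elements whose leading term is divisible by another's, tail-reduce, and make monic.
Reduced Gröbner basis: {x, y}.

Buchberger on the second generating set:
h_1 = -55/4x, LT = x.
h_2 = -8x^2z - 40xyz + 5/3y + 3, LT = x^2z.

S(h_1,h_2): lcm = x^2z. S = -5xyz + 5/24y + 3/8.
  leading term xyz: subtract (4/11yz)·h_1 from -5xyz + 5/24y + 3/8 → 5/24y + 3/8
  leading term y: no divisor's leading term divides it; move 5/24y to the remainder.
  leading term 1: no divisor's leading term divides it; move 3/8 to the remainder.
  remainder 5/24y + 3/8 ≠ 0; add k_3 = 5/24y + 3/8 to the basis.

S(h_1,k_3): leading monomials are coprime, so the S-polynomial reduces to 0 (Buchberger's first criterion).
S(h_2,k_3): leading monomials are coprime, so the S-polynomial reduces to 0 (Buchberger's first criterion).
Every S-polynomial of the final basis reduces to 0, so we have a Gröbner basis.
Inter-reduce: drop elements whose leading term is divisible by another's, tail-reduce, and make monic.
Reduced Gröbner basis: {x, y + 9/5}.

These differ, so the ideals are not equal.
The choice of monomial ordering does not affect the verdict — as long as both bases are computed under the same ordering, their equality decides ideal equality.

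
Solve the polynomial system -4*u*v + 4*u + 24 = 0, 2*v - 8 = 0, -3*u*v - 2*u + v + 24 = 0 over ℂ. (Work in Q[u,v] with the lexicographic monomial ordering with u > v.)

{(2, 4)}

Compute a lex Gröbner basis by Buchberger's algorithm.
f_1 = -4*u*v + 4*u + 24, LT = u*v.
f_2 = 2*v - 8, LT = v.
f_3 = -3*u*v - 2*u + v + 24, LT = u*v.

S(f_1,f_2): lcm = u*v. S = 3*u - 6.
  leading term u: no divisor's leading term divides it; move 3*u to the remainder.
  leading term 1: no divisor's leading term divides it; move -6 to the remainder.
  remainder 3*u - 6 ≠ 0; add h_4 = 3*u - 6 to the basis.

The other S-polynomials (S(f_1,f_3), S(f_2,f_3), S(f_1,h_4), S(f_2,h_4), S(f_3,h_4)) all reduce to 0 modulo the current basis, so we have a Gröbner basis.
Inter-reduce: drop elements whose leading term is divisible by another's, tail-reduce, and make monic.
Reduced Gröbner basis: {u - 2, v - 4}.

From the last basis element, v - 4 = 0, so v takes values in {4}. Each choice, substituted upward through the basis, yields the corresponding point(s) of the solution set.
  v = 4: the earlier basis element becomes u - 2 = 0, giving u = 2 — point (2, 4).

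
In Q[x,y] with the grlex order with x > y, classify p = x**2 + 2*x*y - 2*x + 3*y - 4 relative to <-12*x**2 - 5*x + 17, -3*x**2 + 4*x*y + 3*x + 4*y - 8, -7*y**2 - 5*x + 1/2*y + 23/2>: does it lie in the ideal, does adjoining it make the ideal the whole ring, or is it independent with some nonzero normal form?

x**2 + 2*x*y - 2*x + 3*y - 4 lies in I (it reduces to 0).

First compute the reduced Gröbner basis of I by Buchberger's algorithm.
f_1 = -12*x**2 - 5*x + 17, LT = x**2.
f_2 = -3*x**2 + 4*x*y + 3*x + 4*y - 8, LT = x**2.
f_3 = -7*y**2 - 5*x + 1/2*y + 23/2, LT = y**2.

S(f_1,f_2): lcm = x**2. S = 4/3*x*y + 17/12*x + 4/3*y - 49/12.
  leading term x*y: no divisor's leading term divides it; move 4/3*x*y to the remainder.
  leading term x: no divisor's leading term divides it; move 17/12*x to the remainder.
  leading term y: no divisor's leading term divides it; move 4/3*y to the remainder.
  leading term 1: no divisor's leading term divides it; move -49/12 to the remainder.
  remainder 4/3*x*y + 17/12*x + 4/3*y - 49/12 ≠ 0; add h_4 = 4/3*x*y + 17/12*x + 4/3*y - 49/12 to the basis.

S(f_1,h_4): lcm = x**2*y. S = -17/16*x**2 - 7/12*x*y + 49/16*x - 17/12*y.
  leading term x**2: subtract (17/192)·f_1 from -17/16*x**2 - 7/12*x*y + 49/16*x - 17/12*y → -7/12*x*y + 673/192*x - 17/12*y - 289/192
  leading term x*y: subtract (-7/16)·h_4 from -7/12*x*y + 673/192*x - 17/12*y - 289/192 → 33/8*x - 5/6*y - 79/24
  leading term x: no divisor's leading term divides it; move 33/8*x to the remainder.
  leading term y: no divisor's leading term divides it; move -5/6*y to the remainder.
  leading term 1: no divisor's leading term divides it; move -79/24 to the remainder.
  remainder 33/8*x - 5/6*y - 79/24 ≠ 0; add h_5 = 33/8*x - 5/6*y - 79/24 to the basis.

S(f_2,h_4): lcm = x**2*y. S = -4/3*x*y**2 - 17/16*x**2 - 2*x*y - 4/3*y**2 + 49/16*x + 8/3*y.
  leading term x*y**2: subtract (4/21*x)·f_3 from -4/3*x*y**2 - 17/16*x**2 - 2*x*y - 4/3*y**2 + 49/16*x + 8/3*y → -37/336*x**2 - 44/21*x*y - 4/3*y**2 + 293/336*x + 8/3*y
  leading term x**2: subtract (37/4032)·f_1 from -37/336*x**2 - 44/21*x*y - 4/3*y**2 + 293/336*x + 8/3*y → -44/21*x*y - 4/3*y**2 + 3701/4032*x + 8/3*y - 629/4032
  leading term x*y: subtract (-11/7)·h_4 from -44/21*x*y - 4/3*y**2 + 3701/4032*x + 8/3*y - 629/4032 → -4/3*y**2 + 1811/576*x + 100/21*y - 26501/4032
  leading term y**2: subtract (4/21)·f_3 from -4/3*y**2 + 1811/576*x + 100/21*y - 26501/4032 → 16517/4032*x + 14/3*y - 35333/4032
  leading term x: subtract (16517/16632)·h_5 from 16517/4032*x + 14/3*y - 35333/4032 → 548281/99792*y - 548281/99792
  leading term y: no divisor's leading term divides it; move 548281/99792*y to the remainder.
  leading term 1: no divisor's leading term divides it; move -548281/99792 to the remainder.
  remainder 548281/99792*y - 548281/99792 ≠ 0; add h_6 = 548281/99792*y - 548281/99792 to the basis.

The other S-polynomials (S(f_1,f_3), S(f_2,f_3), S(f_3,h_4), S(f_1,h_5), S(f_2,h_5), S(f_3,h_5), S(h_4,h_5), S(f_1,h_6), S(f_2,h_6), S(f_3,h_6), S(h_4,h_6), S(h_5,h_6)) all reduce to 0 modulo the current basis, so we have a Gröbner basis.
Inter-reduce: drop elements whose leading term is divisible by another's, tail-reduce, and make monic.
Reduced Gröbner basis: {x - 1, y - 1}.
Label its elements g_1 = x - 1, g_2 = y - 1.

Reduce p = x**2 + 2*x*y - 2*x + 3*y - 4 modulo G:
  leading term x**2: subtract (x)·g_1 from x**2 + 2*x*y - 2*x + 3*y - 4 → 2*x*y - x + 3*y - 4
  leading term x*y: subtract (2*y)·g_1 from 2*x*y - x + 3*y - 4 → -x + 5*y - 4
  leading term x: subtract (-1)·g_1 from -x + 5*y - 4 → 5*y - 5
  leading term y: subtract (5)·g_2 from 5*y - 5 → 0
  normal form = 0.
Since the normal form is 0, p ∈ I.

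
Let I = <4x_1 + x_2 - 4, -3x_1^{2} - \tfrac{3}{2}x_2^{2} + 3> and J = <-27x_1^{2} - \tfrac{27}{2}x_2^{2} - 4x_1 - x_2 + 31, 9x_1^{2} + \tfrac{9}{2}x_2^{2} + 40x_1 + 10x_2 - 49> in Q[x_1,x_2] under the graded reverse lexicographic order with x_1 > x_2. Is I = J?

Two ideals are equal iff their reduced Gröbner bases coincide (the reduced basis is unique for a fixed ordering).
Buchberger on the first generating set:
f_1 = 4x_1 + x_2 - 4, LT = x_1.
f_2 = -3x_1^{2} - \tfrac{3}{2}x_2^{2} + 3, LT = x_1^{2}.

S(f_1,f_2): lcm = x_1^{2}. S = \tfrac{1}{4}x_1x_2 - \tfrac{1}{2}x_2^{2} - x_1 + 1.
  leading term x_1x_2: subtract (\tfrac{1}{16}x_2)·f_1 from \tfrac{1}{4}x_1x_2 - \tfrac{1}{2}x_2^{2} - x_1 + 1 → -\tfrac{9}{16}x_2^{2} - x_1 + \tfrac{1}{4}x_2 + 1
  leading term x_2^{2}: no divisor's leading term divides it; move -\tfrac{9}{16}x_2^{2} to the remainder.
  leading term x_1: subtract (-\tfrac{1}{4})·f_1 from -x_1 + \tfrac{1}{4}x_2 + 1 → \tfrac{1}{2}x_2
  leading term x_2: no divisor's leading term divides it; move \tfrac{1}{2}x_2 to the remainder.
  remainder -\tfrac{9}{16}x_2^{2} + \tfrac{1}{2}x_2 ≠ 0; add g_3 = -\tfrac{9}{16}x_2^{2} + \tfrac{1}{2}x_2 to the basis.

The other S-polynomials (S(f_1,g_3), S(f_2,g_3)) all reduce to 0 modulo the current basis, so we have a Gröbner basis.
Inter-reduce: drop elements whose leading term is divisible by another's, tail-reduce, and make monic.
Reduced Gröbner basis: {x_2^{2} - \tfrac{8}{9}x_2, x_1 + \tfrac{1}{4}x_2 - 1}.

Buchberger on the second generating set:
h_1 = -27x_1^{2} - \tfrac{27}{2}x_2^{2} - 4x_1 - x_2 + 31, LT = x_1^{2}.
h_2 = 9x_1^{2} + \tfrac{9}{2}x_2^{2} + 40x_1 + 10x_2 - 49, LT = x_1^{2}.

S(h_1,h_2): lcm = x_1^{2}. S = -\tfrac{116}{27}x_1 - \tfrac{29}{27}x_2 + \tfrac{116}{27}.
  leading term x_1: no divisor's leading term divides it; move -\tfrac{116}{27}x_1 to the remainder.
  leading term x_2: no divisor's leading term divides it; move -\tfrac{29}{27}x_2 to the remainder.
  leading term 1: no divisor's leading term divides it; move \tfrac{116}{27} to the remainder.
  remainder -\tfrac{116}{27}x_1 - \tfrac{29}{27}x_2 + \tfrac{116}{27} ≠ 0; add k_3 = -\tfrac{116}{27}x_1 - \tfrac{29}{27}x_2 + \tfrac{116}{27} to the basis.

S(h_1,k_3): lcm = x_1^{2}. S = -\tfrac{1}{4}x_1x_2 + \tfrac{1}{2}x_2^{2} + \tfrac{31}{27}x_1 + \tfrac{1}{27}x_2 - \tfrac{31}{27}.
  leading term x_1x_2: subtract (\tfrac{27}{464}x_2)·k_3 from -\tfrac{1}{4}x_1x_2 + \tfrac{1}{2}x_2^{2} + \tfrac{31}{27}x_1 + \tfrac{1}{27}x_2 - \tfrac{31}{27} → \tfrac{9}{16}x_2^{2} + \tfrac{31}{27}x_1 - \tfrac{23}{108}x_2 - \tfrac{31}{27}
  leading term x_2^{2}: no divisor's leading term divides it; move \tfrac{9}{16}x_2^{2} to the remainder.
  leading term x_1: subtract (-\tfrac{31}{116})·k_3 from \tfrac{31}{27}x_1 - \tfrac{23}{108}x_2 - \tfrac{31}{27} → -\tfrac{1}{2}x_2
  leading term x_2: no divisor's leading term divides it; move -\tfrac{1}{2}x_2 to the remainder.
  remainder \tfrac{9}{16}x_2^{2} - \tfrac{1}{2}x_2 ≠ 0; add k_4 = \tfrac{9}{16}x_2^{2} - \tfrac{1}{2}x_2 to the basis.

The other S-polynomials (S(h_2,k_3), S(h_1,k_4), S(h_2,k_4), S(k_3,k_4)) all reduce to 0 modulo the current basis, so we have a Gröbner basis.
Inter-reduce: drop elements whose leading term is divisible by another's, tail-reduce, and make monic.
Reduced Gröbner basis: {x_2^{2} - \tfrac{8}{9}x_2, x_1 + \tfrac{1}{4}x_2 - 1}.

These coincide, so the ideals are equal.

Yes, the ideals are equal.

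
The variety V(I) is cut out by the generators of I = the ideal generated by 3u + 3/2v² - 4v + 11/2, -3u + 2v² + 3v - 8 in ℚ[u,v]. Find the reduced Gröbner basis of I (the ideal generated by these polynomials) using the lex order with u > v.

G = {u - 25/21v + 46/21, v² - 2/7v - 5/7}

f_1 = 3u + 3/2v² - 4v + 11/2, LT = u.
f_2 = -3u + 2v² + 3v - 8, LT = u.

S(f_1,f_2): lcm = u. S = 7/6v² - ⅓v - ⅚.
  leading term v²: no divisor's leading term divides it; move 7/6v² to the remainder.
  leading term v: no divisor's leading term divides it; move -⅓v to the remainder.
  leading term 1: no divisor's leading term divides it; move -⅚ to the remainder.
  remainder 7/6v² - ⅓v - ⅚ ≠ 0; add g_3 = 7/6v² - ⅓v - ⅚ to the basis.

The other S-polynomials (S(f_1,g_3), S(f_2,g_3)) all reduce to 0 modulo the current basis, so we have a Gröbner basis.
Inter-reduce: drop elements whose leading term is divisible by another's, tail-reduce, and make monic.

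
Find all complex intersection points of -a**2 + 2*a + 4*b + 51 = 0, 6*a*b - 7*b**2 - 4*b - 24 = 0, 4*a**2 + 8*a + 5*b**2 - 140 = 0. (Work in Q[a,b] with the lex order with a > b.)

{(-5, -4)}

Compute a lex Gröbner basis by Buchberger's algorithm.
f_1 = -a**2 + 2*a + 4*b + 51, LT = a**2.
f_2 = 6*a*b - 7*b**2 - 4*b - 24, LT = a*b.
f_3 = 4*a**2 + 8*a + 5*b**2 - 140, LT = a**2.

S(f_1,f_2): lcm = a**2*b. S = 7/6*a*b**2 - 4/3*a*b + 4*a - 4*b**2 - 51*b.
  leading term a*b**2: subtract (7/36*b)·f_2 from 7/6*a*b**2 - 4/3*a*b + 4*a - 4*b**2 - 51*b → -4/3*a*b + 4*a + 49/36*b**3 - 29/9*b**2 - 139/3*b
  leading term a*b: subtract (-2/9)·f_2 from -4/3*a*b + 4*a + 49/36*b**3 - 29/9*b**2 - 139/3*b → 4*a + 49/36*b**3 - 43/9*b**2 - 425/9*b - 16/3
  leading term a: no divisor's leading term divides it; move 4*a to the remainder.
  leading term b**3: no divisor's leading term divides it; move 49/36*b**3 to the remainder.
  leading term b**2: no divisor's leading term divides it; move -43/9*b**2 to the remainder.
  leading term b: no divisor's leading term divides it; move -425/9*b to the remainder.
  leading term 1: no divisor's leading term divides it; move -16/3 to the remainder.
  remainder 4*a + 49/36*b**3 - 43/9*b**2 - 425/9*b - 16/3 ≠ 0; add h_4 = 4*a + 49/36*b**3 - 43/9*b**2 - 425/9*b - 16/3 to the basis.

S(f_1,f_3): lcm = a**2. S = -4*a - 5/4*b**2 - 4*b - 16.
  leading term a: subtract (-1)·h_4 from -4*a - 5/4*b**2 - 4*b - 16 → 49/36*b**3 - 217/36*b**2 - 461/9*b - 64/3
  leading term b**3: no divisor's leading term divides it; move 49/36*b**3 to the remainder.
  leading term b**2: no divisor's leading term divides it; move -217/36*b**2 to the remainder.
  leading term b: no divisor's leading term divides it; move -461/9*b to the remainder.
  leading term 1: no divisor's leading term divides it; move -64/3 to the remainder.
  remainder 49/36*b**3 - 217/36*b**2 - 461/9*b - 64/3 ≠ 0; add h_5 = 49/36*b**3 - 217/36*b**2 - 461/9*b - 64/3 to the basis.

S(f_2,f_3): lcm = a**2*b. S = -7/6*a*b**2 - 8/3*a*b - 4*a - 5/4*b**3 + 35*b.
  leading term a*b**2: subtract (-7/36*b)·f_2 from -7/6*a*b**2 - 8/3*a*b - 4*a - 5/4*b**3 + 35*b → -8/3*a*b - 4*a - 47/18*b**3 - 7/9*b**2 + 91/3*b
  leading term a*b: subtract (-4/9)·f_2 from -8/3*a*b - 4*a - 47/18*b**3 - 7/9*b**2 + 91/3*b → -4*a - 47/18*b**3 - 35/9*b**2 + 257/9*b - 32/3
  leading term a: subtract (-1)·h_4 from -4*a - 47/18*b**3 - 35/9*b**2 + 257/9*b - 32/3 → -5/4*b**3 - 26/3*b**2 - 56/3*b - 16
  leading term b**3: subtract (-45/49)·h_5 from -5/4*b**3 - 26/3*b**2 - 56/3*b - 16 → -1193/84*b**2 - 9659/147*b - 1744/49
  leading term b**2: no divisor's leading term divides it; move -1193/84*b**2 to the remainder.
  leading term b: no divisor's leading term divides it; move -9659/147*b to the remainder.
  leading term 1: no divisor's leading term divides it; move -1744/49 to the remainder.
  remainder -1193/84*b**2 - 9659/147*b - 1744/49 ≠ 0; add h_6 = -1193/84*b**2 - 9659/147*b - 1744/49 to the basis.

S(f_2,h_5): lcm = a*b**3. S = 31/7*a*b**2 + 1844/49*a*b + 768/49*a - 7/6*b**4 - 2/3*b**3 - 4*b**2.
  leading term a*b**2: subtract (31/42*b)·f_2 from 31/7*a*b**2 + 1844/49*a*b + 768/49*a - 7/6*b**4 - 2/3*b**3 - 4*b**2 → 1844/49*a*b + 768/49*a - 7/6*b**4 + 9/2*b**3 - 22/21*b**2 + 124/7*b
  leading term a*b: subtract (922/147)·f_2 from 1844/49*a*b + 768/49*a - 7/6*b**4 + 9/2*b**3 - 22/21*b**2 + 124/7*b → 768/49*a - 7/6*b**4 + 9/2*b**3 + 300/7*b**2 + 6292/147*b + 7376/49
  leading term a: subtract (192/49)·h_4 from 768/49*a - 7/6*b**4 + 9/2*b**3 + 300/7*b**2 + 6292/147*b + 7376/49 → -7/6*b**4 - 5/6*b**3 + 9052/147*b**2 + 11164/49*b + 1200/7
  leading term b**4: subtract (-6/7*b)·h_5 from -7/6*b**4 - 5/6*b**3 + 9052/147*b**2 + 11164/49*b + 1200/7 → -6*b**3 + 866/49*b**2 + 10268/49*b + 1200/7
  leading term b**3: subtract (-216/49)·h_5 from -6*b**3 + 866/49*b**2 + 10268/49*b + 1200/7 → -436/49*b**2 - 796/49*b + 3792/49
  leading term b**2: subtract (5232/8351)·h_6 from -436/49*b**2 - 796/49*b + 3792/49 → 10197900/409199*b + 40791600/409199
  leading term b: no divisor's leading term divides it; move 10197900/409199*b to the remainder.
  leading term 1: no divisor's leading term divides it; move 40791600/409199 to the remainder.
  remainder 10197900/409199*b + 40791600/409199 ≠ 0; add h_7 = 10197900/409199*b + 40791600/409199 to the basis.

The other S-polynomials (S(f_1,h_4), S(f_2,h_4), S(f_3,h_4), S(f_1,h_5), S(f_3,h_5), S(h_4,h_5), S(f_1,h_6), S(f_2,h_6), S(f_3,h_6), S(h_4,h_6), S(h_5,h_6), S(f_1,h_7), S(f_2,h_7), S(f_3,h_7), S(h_4,h_7), S(h_5,h_7), S(h_6,h_7)) all reduce to 0 modulo the current basis, so we have a Gröbner basis.
Inter-reduce: drop elements whose leading term is divisible by another's, tail-reduce, and make monic.
Reduced Gröbner basis: {a + 5, b + 4}.

Elimination: the polynomial b + 4 lies in the elimination ideal for b, so b ∈ {-4}. For each such b, the remaining basis elements (now univariate) give the rest of the solution.
  b = -4: the earlier basis element becomes a + 5 = 0, giving a = -5 — point (-5, -4).
Substituting each solution back into the original system confirms all equations vanish.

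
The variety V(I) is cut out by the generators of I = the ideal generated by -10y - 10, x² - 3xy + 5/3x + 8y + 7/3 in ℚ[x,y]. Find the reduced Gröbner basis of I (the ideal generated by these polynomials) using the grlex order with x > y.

This is the nonlinear analogue of row-reducing a linear system.

f_1 = -10y - 10, LT = y.
f_2 = x² - 3xy + 5/3x + 8y + 7/3, LT = x².

S(f_1,f_2): leading monomials are coprime, so the S-polynomial reduces to 0 (Buchberger's first criterion).
Every S-polynomial of the final basis reduces to 0, so we have a Gröbner basis.

G = {x² + 14/3x - 17/3, y + 1}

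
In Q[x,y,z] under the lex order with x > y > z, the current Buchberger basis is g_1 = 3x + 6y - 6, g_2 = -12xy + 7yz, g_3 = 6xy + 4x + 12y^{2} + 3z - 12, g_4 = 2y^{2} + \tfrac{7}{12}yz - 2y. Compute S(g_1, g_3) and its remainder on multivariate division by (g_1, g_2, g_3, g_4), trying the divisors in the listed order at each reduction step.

S(g_1, g_3) = -\tfrac{2}{3}x - 2y - \tfrac{1}{2}z + 2; remainder on division = -\tfrac{2}{3}y - \tfrac{1}{2}z + \tfrac{2}{3}.

lcm(LM(g_1), LM(g_3)) = xy.
S = (lcm/LT(g_1))·g_1 − (lcm/LT(g_3))·g_3 = -\tfrac{2}{3}x - 2y - \tfrac{1}{2}z + 2.
Reduce S modulo (g_1, g_2, g_3, g_4) in that order:
  leading term x: subtract (-\tfrac{2}{9})·g_1 from -\tfrac{2}{3}x - 2y - \tfrac{1}{2}z + 2 → -\tfrac{2}{3}y - \tfrac{1}{2}z + \tfrac{2}{3}
  leading term y: no divisor's leading term divides it; move -\tfrac{2}{3}y to the remainder.
  leading term z: no divisor's leading term divides it; move -\tfrac{1}{2}z to the remainder.
  leading term 1: no divisor's leading term divides it; move \tfrac{2}{3} to the remainder.
The remainder -\tfrac{2}{3}y - \tfrac{1}{2}z + \tfrac{2}{3} is nonzero, so it would be added as the next basis element.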